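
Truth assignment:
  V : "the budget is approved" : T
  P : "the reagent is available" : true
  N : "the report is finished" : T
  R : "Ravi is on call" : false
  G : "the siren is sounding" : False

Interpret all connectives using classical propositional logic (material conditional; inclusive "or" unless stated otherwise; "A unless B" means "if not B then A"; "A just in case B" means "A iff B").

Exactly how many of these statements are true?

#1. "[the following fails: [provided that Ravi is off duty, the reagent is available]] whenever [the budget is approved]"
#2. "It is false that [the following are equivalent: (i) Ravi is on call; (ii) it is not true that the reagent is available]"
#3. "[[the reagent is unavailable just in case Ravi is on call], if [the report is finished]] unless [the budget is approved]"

#1: In symbols: V -> not (not R -> P)

not R = not False = True
not R -> P = True -> True = True
not (not R -> P) = not True = False
V -> not (not R -> P) = True -> False = False
Thus #1 is false.

#2: Parsed as not (R iff not P)

not P = not True = False
R iff not P = False iff False = True
not (R iff not P) = not True = False
Thus #2 is false.

#3: This is (N -> (not P iff R)) or V.

not P = not True = False
not P iff R = False iff False = True
N -> (not P iff R) = True -> True = True
(N -> (not P iff R)) or V = True or True = True
So #3 is true.

Count: 1.

1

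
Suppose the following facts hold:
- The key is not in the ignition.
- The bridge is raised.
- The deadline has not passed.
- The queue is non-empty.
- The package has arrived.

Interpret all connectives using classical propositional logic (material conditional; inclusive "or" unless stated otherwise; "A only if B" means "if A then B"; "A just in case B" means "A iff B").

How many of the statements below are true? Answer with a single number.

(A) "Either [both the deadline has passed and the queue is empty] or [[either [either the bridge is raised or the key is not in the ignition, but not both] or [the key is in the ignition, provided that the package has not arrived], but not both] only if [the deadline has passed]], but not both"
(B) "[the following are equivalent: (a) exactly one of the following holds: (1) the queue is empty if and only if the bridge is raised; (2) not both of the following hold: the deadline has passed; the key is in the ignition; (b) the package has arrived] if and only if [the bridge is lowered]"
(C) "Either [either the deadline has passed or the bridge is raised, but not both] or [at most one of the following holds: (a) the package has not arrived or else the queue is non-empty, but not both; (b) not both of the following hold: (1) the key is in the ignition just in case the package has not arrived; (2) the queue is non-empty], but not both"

Let S = "the deadline has passed" (F), W = "the queue is empty" (F), L = "the bridge is raised" (T), U = "the key is in the ignition" (F), G = "the package has arrived" (T).

(A): This is (S ∧ W) ⊕ (((L ⊕ ¬U) ⊕ (¬G → U)) → S).

S ∧ W = F ∧ F = F
¬U = ¬F = T
L ⊕ ¬U = T ⊕ T = F
¬G = ¬T = F
¬G → U = F → F = T
(L ⊕ ¬U) ⊕ (¬G → U) = F ⊕ T = T
((L ⊕ ¬U) ⊕ (¬G → U)) → S = T → F = F
(S ∧ W) ⊕ (((L ⊕ ¬U) ⊕ (¬G → U)) → S) = F ⊕ F = F
So (A) is false.

(B): Formalization: (((W ↔ L) ⊕ (S ↑ U)) ↔ G) ↔ ¬L

W ↔ L = F ↔ T = F
S ↑ U = F ↑ F = T
(W ↔ L) ⊕ (S ↑ U) = F ⊕ T = T
((W ↔ L) ⊕ (S ↑ U)) ↔ G = T ↔ T = T
¬L = ¬T = F
(((W ↔ L) ⊕ (S ↑ U)) ↔ G) ↔ ¬L = T ↔ F = F
So (B) is false.

(C): In symbols: (S ⊕ L) ⊕ ((¬G ⊕ ¬W) ↑ ((U ↔ ¬G) ↑ ¬W))

S ⊕ L = F ⊕ T = T
¬G = ¬T = F
¬W = ¬F = T
¬G ⊕ ¬W = F ⊕ T = T
¬G = ¬T = F
U ↔ ¬G = F ↔ F = T
¬W = ¬F = T
(U ↔ ¬G) ↑ ¬W = T ↑ T = F
(¬G ⊕ ¬W) ↑ ((U ↔ ¬G) ↑ ¬W) = T ↑ F = T
(S ⊕ L) ⊕ ((¬G ⊕ ¬W) ↑ ((U ↔ ¬G) ↑ ¬W)) = T ⊕ T = F
Thus (C) is false.

Count: 0.

0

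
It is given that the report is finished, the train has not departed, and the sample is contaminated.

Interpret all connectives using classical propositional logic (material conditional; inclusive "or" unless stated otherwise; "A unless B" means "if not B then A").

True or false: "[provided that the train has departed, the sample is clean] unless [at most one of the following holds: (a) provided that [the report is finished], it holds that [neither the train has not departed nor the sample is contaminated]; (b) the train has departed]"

Let K = "the train has departed" (F), D = "the sample is contaminated" (T), L = "the report is finished" (T).
Formalization: (K -> ~D) | ((L -> (~K nor D)) nand K)

~D = ~T = F
K -> ~D = F -> F = T
~K = ~F = T
~K nor D = T nor T = F
L -> (~K nor D) = T -> F = F
(L -> (~K nor D)) nand K = F nand F = T
(K -> ~D) | ((L -> (~K nor D)) nand K) = T | T = T

true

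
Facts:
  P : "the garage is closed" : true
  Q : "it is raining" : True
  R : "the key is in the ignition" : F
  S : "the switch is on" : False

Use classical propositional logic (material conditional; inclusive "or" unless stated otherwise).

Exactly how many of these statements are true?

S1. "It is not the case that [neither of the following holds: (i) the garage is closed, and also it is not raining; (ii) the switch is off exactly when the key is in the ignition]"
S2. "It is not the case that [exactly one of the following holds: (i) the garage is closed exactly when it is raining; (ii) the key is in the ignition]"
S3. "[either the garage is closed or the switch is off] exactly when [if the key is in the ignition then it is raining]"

S1: Formalization: not ((P and not Q) nor (not S iff R))

not Q = not True = False
P and not Q = True and False = False
not S = not False = True
not S iff R = True iff False = False
(P and not Q) nor (not S iff R) = False nor False = True
not ((P and not Q) nor (not S iff R)) = not True = False
So S1 is false.

S2: Formalization: not ((P iff Q) xor R)

P iff Q = True iff True = True
(P iff Q) xor R = True xor False = True
not ((P iff Q) xor R) = not True = False
So S2 is false.

S3: Parsed as (P or not S) iff (R -> Q)

not S = not False = True
P or not S = True or True = True
R -> Q = False -> True = True
(P or not S) iff (R -> Q) = True iff True = True
Hence S3 is true.

True statements: 1.

1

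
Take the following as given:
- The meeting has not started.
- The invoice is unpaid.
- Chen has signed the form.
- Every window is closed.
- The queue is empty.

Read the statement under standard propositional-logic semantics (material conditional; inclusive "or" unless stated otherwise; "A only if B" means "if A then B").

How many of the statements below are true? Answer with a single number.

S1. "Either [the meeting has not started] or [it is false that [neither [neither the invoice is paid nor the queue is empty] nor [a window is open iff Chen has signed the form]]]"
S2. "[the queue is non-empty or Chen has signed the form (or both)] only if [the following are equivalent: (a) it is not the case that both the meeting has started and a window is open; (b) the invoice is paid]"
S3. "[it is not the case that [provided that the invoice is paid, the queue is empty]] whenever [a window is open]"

2

Let P = "the meeting has started" (F), Q = "the invoice is paid" (F), U = "the queue is empty" (T), S = "a window is open" (F), R = "Chen has signed the form" (T).

S1: This is ¬P ∨ ¬((Q ↓ U) ↓ (S ↔ R)).

¬P = ¬F = T
Q ↓ U = F ↓ T = F
S ↔ R = F ↔ T = F
(Q ↓ U) ↓ (S ↔ R) = F ↓ F = T
¬((Q ↓ U) ↓ (S ↔ R)) = ¬T = F
¬P ∨ ¬((Q ↓ U) ↓ (S ↔ R)) = T ∨ F = T
So S1 is true.

S2: Parsed as (¬U ∨ R) → ((P ↑ S) ↔ Q)

¬U = ¬T = F
¬U ∨ R = F ∨ T = T
P ↑ S = F ↑ F = T
(P ↑ S) ↔ Q = T ↔ F = F
(¬U ∨ R) → ((P ↑ S) ↔ Q) = T → F = F
Hence S2 is false.

S3: Formalization: S → ¬(Q → U)

Q → U = F → T = T
¬(Q → U) = ¬T = F
S → ¬(Q → U) = F → F = T
Thus S3 is true.

Count: 2.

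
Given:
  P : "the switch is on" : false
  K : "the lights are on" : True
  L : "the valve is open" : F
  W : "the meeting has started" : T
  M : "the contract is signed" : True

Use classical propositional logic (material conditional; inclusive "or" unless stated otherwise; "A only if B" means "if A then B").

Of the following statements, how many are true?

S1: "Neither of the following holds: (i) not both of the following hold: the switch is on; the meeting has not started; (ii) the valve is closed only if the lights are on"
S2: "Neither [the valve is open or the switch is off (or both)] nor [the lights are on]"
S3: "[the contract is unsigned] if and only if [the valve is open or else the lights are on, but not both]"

0

S1: This is (P ↑ ¬W) ↓ (¬L → K).

¬W = ¬T = F
P ↑ ¬W = F ↑ F = T
¬L = ¬F = T
¬L → K = T → T = T
(P ↑ ¬W) ↓ (¬L → K) = T ↓ T = F
So S1 is false.

S2: Formalization: (L ∨ ¬P) ↓ K

¬P = ¬F = T
L ∨ ¬P = F ∨ T = T
(L ∨ ¬P) ↓ K = T ↓ T = F
Hence S2 is false.

S3: Formalization: ¬M ↔ (L ⊕ K)

¬M = ¬T = F
L ⊕ K = F ⊕ T = T
¬M ↔ (L ⊕ K) = F ↔ T = F
Hence S3 is false.

0 of the 3 statements are true (none).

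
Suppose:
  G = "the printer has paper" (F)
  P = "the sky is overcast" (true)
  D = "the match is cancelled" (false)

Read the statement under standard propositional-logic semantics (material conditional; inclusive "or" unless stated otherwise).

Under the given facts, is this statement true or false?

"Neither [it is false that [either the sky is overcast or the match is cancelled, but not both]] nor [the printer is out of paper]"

In symbols: ¬(P ⊕ D) ↓ ¬G

P ⊕ D = T ⊕ F = T
¬(P ⊕ D) = ¬T = F
¬G = ¬F = T
¬(P ⊕ D) ↓ ¬G = F ↓ T = F

False.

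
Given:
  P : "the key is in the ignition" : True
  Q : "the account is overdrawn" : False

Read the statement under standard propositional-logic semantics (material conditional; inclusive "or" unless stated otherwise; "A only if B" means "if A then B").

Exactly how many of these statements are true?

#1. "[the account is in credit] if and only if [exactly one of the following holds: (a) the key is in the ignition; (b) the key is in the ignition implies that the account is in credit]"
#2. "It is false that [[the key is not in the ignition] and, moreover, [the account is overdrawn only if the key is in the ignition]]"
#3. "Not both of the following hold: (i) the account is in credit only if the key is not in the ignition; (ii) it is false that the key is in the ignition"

#1: This is ~Q <-> (P xor (P -> ~Q)).

~Q = ~F = T
~Q = ~F = T
P -> ~Q = T -> T = T
P xor (P -> ~Q) = T xor T = F
~Q <-> (P xor (P -> ~Q)) = T <-> F = F
So #1 is false.

#2: In symbols: ~(~P & (Q -> P))

~P = ~T = F
Q -> P = F -> T = T
~P & (Q -> P) = F & T = F
~(~P & (Q -> P)) = ~F = T
Thus #2 is true.

#3: This is (~Q -> ~P) nand ~P.

~Q = ~F = T
~P = ~T = F
~Q -> ~P = T -> F = F
~P = ~T = F
(~Q -> ~P) nand ~P = F nand F = T
So #3 is true.

Count: 2.

2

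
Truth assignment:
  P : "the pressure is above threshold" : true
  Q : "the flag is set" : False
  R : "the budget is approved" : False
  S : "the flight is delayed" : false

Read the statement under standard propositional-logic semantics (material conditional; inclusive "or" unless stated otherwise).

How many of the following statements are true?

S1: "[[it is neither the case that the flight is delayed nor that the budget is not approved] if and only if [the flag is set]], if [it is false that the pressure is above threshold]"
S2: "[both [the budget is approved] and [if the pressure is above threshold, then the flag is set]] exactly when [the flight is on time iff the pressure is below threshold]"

2

S1: In symbols: not P -> ((S nor not R) iff Q)

not P = not True = False
not R = not False = True
S nor not R = False nor True = False
(S nor not R) iff Q = False iff False = True
not P -> ((S nor not R) iff Q) = False -> True = True
Hence S1 is true.

S2: Parsed as (R and (P -> Q)) iff (not S iff not P)

P -> Q = True -> False = False
R and (P -> Q) = False and False = False
not S = not False = True
not P = not True = False
not S iff not P = True iff False = False
(R and (P -> Q)) iff (not S iff not P) = False iff False = True
So S2 is true.

True statements: 2.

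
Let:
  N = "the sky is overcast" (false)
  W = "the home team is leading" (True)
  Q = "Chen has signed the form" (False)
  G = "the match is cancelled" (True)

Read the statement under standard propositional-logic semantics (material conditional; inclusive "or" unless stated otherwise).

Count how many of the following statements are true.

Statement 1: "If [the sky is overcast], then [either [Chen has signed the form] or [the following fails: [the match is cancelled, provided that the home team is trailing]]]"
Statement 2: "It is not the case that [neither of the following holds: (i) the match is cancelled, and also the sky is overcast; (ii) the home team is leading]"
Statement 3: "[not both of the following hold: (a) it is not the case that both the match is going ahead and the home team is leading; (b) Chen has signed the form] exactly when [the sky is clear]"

3

Statement 1: Formalization: N -> (Q | ~(~W -> G))

~W = ~T = F
~W -> G = F -> T = T
~(~W -> G) = ~T = F
Q | ~(~W -> G) = F | F = F
N -> (Q | ~(~W -> G)) = F -> F = T
So Statement 1 is true.

Statement 2: This is ~((G & N) nor W).

G & N = T & F = F
(G & N) nor W = F nor T = F
~((G & N) nor W) = ~F = T
Thus Statement 2 is true.

Statement 3: In symbols: ((~G nand W) nand Q) <-> ~N

~G = ~T = F
~G nand W = F nand T = T
(~G nand W) nand Q = T nand F = T
~N = ~F = T
((~G nand W) nand Q) <-> ~N = T <-> T = T
Thus Statement 3 is true.

True statements: 3 (Statement 1, Statement 2, Statement 3).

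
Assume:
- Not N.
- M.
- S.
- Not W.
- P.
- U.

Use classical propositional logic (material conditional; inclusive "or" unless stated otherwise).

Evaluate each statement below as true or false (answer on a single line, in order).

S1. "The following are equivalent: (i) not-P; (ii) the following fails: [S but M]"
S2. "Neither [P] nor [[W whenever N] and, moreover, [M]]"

S1: In symbols: ¬P ↔ ¬(S ∧ M)

¬P = ¬T = F
S ∧ M = T ∧ T = T
¬(S ∧ M) = ¬T = F
¬P ↔ ¬(S ∧ M) = F ↔ F = T
Thus S1 is true.

S2: Formalization: P ↓ ((N → W) ∧ M)

N → W = F → F = T
(N → W) ∧ M = T ∧ T = T
P ↓ ((N → W) ∧ M) = T ↓ T = F
Thus S2 is false.

S1 True, S2 False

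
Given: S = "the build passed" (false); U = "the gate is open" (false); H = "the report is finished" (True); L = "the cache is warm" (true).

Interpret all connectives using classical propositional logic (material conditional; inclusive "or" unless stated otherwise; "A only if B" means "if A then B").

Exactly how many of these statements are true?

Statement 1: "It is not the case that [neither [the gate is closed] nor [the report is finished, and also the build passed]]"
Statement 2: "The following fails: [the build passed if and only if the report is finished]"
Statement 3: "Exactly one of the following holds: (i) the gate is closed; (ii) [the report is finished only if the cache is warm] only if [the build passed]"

Statement 1: Parsed as ¬(¬U ↓ (H ∧ S))

¬U = ¬F = T
H ∧ S = T ∧ F = F
¬U ↓ (H ∧ S) = T ↓ F = F
¬(¬U ↓ (H ∧ S)) = ¬F = T
So Statement 1 is true.

Statement 2: Parsed as ¬(S ↔ H)

S ↔ H = F ↔ T = F
¬(S ↔ H) = ¬F = T
Thus Statement 2 is true.

Statement 3: In symbols: ¬U ⊕ ((H → L) → S)

¬U = ¬F = T
H → L = T → T = T
(H → L) → S = T → F = F
¬U ⊕ ((H → L) → S) = T ⊕ F = T
So Statement 3 is true.

3 of the 3 statements are true.

3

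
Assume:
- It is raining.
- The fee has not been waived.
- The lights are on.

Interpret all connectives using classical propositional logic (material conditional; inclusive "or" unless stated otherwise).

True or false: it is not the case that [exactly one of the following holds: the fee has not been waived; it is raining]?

Let P = "the fee has been waived" (F), V = "it is raining" (T).
In symbols: ¬(¬P ⊕ V)

¬P = ¬F = T
¬P ⊕ V = T ⊕ T = F
¬(¬P ⊕ V) = ¬F = T

True.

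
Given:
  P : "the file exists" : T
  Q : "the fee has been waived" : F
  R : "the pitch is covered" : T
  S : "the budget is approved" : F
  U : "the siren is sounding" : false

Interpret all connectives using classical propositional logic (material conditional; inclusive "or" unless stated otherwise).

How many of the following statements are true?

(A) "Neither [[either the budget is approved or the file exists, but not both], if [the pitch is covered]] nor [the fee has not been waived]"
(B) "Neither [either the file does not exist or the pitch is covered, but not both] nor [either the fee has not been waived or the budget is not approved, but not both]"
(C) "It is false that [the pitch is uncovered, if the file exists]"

(A): In symbols: (R -> (S xor P)) nor not Q

S xor P = False xor True = True
R -> (S xor P) = True -> True = True
not Q = not False = True
(R -> (S xor P)) nor not Q = True nor True = False
Hence (A) is false.

(B): In symbols: (not P xor R) nor (not Q xor not S)

not P = not True = False
not P xor R = False xor True = True
not Q = not False = True
not S = not False = True
not Q xor not S = True xor True = False
(not P xor R) nor (not Q xor not S) = True nor False = False
Hence (B) is false.

(C): This is not (P -> not R).

not R = not True = False
P -> not R = True -> False = False
not (P -> not R) = not False = True
Hence (C) is true.

True statements: 1 ((C)).

1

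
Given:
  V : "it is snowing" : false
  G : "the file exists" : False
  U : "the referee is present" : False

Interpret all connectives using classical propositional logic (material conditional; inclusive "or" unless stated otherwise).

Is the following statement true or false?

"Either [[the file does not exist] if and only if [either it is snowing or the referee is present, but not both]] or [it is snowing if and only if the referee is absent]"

False

Values: G=F, V=F, U=F.
This is (~G <-> (V xor U)) | (V <-> ~U).

~G = ~F = T
V xor U = F xor F = F
~G <-> (V xor U) = T <-> F = F
~U = ~F = T
V <-> ~U = F <-> T = F
(~G <-> (V xor U)) | (V <-> ~U) = F | F = F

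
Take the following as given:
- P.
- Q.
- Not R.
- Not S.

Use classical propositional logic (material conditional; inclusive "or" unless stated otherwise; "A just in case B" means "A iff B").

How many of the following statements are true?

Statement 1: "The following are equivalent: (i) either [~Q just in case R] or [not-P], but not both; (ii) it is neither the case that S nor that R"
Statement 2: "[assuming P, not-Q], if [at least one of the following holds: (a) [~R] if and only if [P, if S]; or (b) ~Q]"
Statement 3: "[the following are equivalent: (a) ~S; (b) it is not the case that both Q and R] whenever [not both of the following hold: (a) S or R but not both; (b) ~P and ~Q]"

2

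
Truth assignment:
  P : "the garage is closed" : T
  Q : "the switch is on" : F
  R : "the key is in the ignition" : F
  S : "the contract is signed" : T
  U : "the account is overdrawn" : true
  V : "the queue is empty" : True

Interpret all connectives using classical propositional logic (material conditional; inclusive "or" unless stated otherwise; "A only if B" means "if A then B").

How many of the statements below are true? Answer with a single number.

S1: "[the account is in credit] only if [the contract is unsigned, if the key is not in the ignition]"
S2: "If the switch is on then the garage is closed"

2

S1: Parsed as ¬U → (¬R → ¬S)

¬U = ¬T = F
¬R = ¬F = T
¬S = ¬T = F
¬R → ¬S = T → F = F
¬U → (¬R → ¬S) = F → F = T
Thus S1 is true.

S2: This is Q → P.

Q → P = F → T = T
So S2 is true.

2 of the 2 statements are true.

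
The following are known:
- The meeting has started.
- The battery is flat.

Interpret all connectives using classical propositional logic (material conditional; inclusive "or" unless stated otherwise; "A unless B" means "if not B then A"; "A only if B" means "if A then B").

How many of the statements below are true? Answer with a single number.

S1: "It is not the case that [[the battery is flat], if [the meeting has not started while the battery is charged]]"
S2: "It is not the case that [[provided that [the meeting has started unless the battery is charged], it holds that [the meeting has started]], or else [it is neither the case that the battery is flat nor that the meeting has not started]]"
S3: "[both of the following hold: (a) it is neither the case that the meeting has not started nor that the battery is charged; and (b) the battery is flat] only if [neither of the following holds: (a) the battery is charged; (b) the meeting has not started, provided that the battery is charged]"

Let P = "the meeting has started" (T), D = "the battery is charged" (F).

S1: In symbols: ~((~P & D) -> ~D)

~P = ~T = F
~P & D = F & F = F
~D = ~F = T
(~P & D) -> ~D = F -> T = T
~((~P & D) -> ~D) = ~T = F
Hence S1 is false.

S2: Formalization: ~(((P | D) -> P) | (~D nor ~P))

P | D = T | F = T
(P | D) -> P = T -> T = T
~D = ~F = T
~P = ~T = F
~D nor ~P = T nor F = F
((P | D) -> P) | (~D nor ~P) = T | F = T
~(((P | D) -> P) | (~D nor ~P)) = ~T = F
So S2 is false.

S3: This is ((~P nor D) & ~D) -> (D nor (D -> ~P)).

~P = ~T = F
~P nor D = F nor F = T
~D = ~F = T
(~P nor D) & ~D = T & T = T
~P = ~T = F
D -> ~P = F -> F = T
D nor (D -> ~P) = F nor T = F
((~P nor D) & ~D) -> (D nor (D -> ~P)) = T -> F = F
So S3 is false.

True statements: 0 (none).

0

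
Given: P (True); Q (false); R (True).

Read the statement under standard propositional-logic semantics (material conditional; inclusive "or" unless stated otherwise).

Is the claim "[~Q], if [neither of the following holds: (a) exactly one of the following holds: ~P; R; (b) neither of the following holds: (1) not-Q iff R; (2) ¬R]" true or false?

Parsed as ((not P xor R) nor ((not Q iff R) nor not R)) -> not Q

not P = not True = False
not P xor R = False xor True = True
not Q = not False = True
not Q iff R = True iff True = True
not R = not True = False
(not Q iff R) nor not R = True nor False = False
(not P xor R) nor ((not Q iff R) nor not R) = True nor False = False
not Q = not False = True
((not P xor R) nor ((not Q iff R) nor not R)) -> not Q = False -> True = True

The statement is true.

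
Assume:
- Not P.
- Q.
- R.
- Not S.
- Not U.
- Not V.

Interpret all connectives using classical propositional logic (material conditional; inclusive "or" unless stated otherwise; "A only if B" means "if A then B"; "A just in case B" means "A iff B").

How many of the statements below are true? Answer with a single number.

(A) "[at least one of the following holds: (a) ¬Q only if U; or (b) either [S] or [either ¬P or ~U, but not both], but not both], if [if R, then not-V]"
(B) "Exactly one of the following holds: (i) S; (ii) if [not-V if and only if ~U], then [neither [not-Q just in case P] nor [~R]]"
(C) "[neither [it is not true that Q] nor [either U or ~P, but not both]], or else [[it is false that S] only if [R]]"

(A): In symbols: (R → ¬V) → ((¬Q → U) ∨ (S ⊕ (¬P ⊕ ¬U)))

¬V = ¬F = T
R → ¬V = T → T = T
¬Q = ¬T = F
¬Q → U = F → F = T
¬P = ¬F = T
¬U = ¬F = T
¬P ⊕ ¬U = T ⊕ T = F
S ⊕ (¬P ⊕ ¬U) = F ⊕ F = F
(¬Q → U) ∨ (S ⊕ (¬P ⊕ ¬U)) = T ∨ F = T
(R → ¬V) → ((¬Q → U) ∨ (S ⊕ (¬P ⊕ ¬U))) = T → T = T
So (A) is true.

(B): Formalization: S ⊕ ((¬V ↔ ¬U) → ((¬Q ↔ P) ↓ ¬R))

¬V = ¬F = T
¬U = ¬F = T
¬V ↔ ¬U = T ↔ T = T
¬Q = ¬T = F
¬Q ↔ P = F ↔ F = T
¬R = ¬T = F
(¬Q ↔ P) ↓ ¬R = T ↓ F = F
(¬V ↔ ¬U) → ((¬Q ↔ P) ↓ ¬R) = T → F = F
S ⊕ ((¬V ↔ ¬U) → ((¬Q ↔ P) ↓ ¬R)) = F ⊕ F = F
Thus (B) is false.

(C): Parsed as (¬Q ↓ (U ⊕ ¬P)) ∨ (¬S → R)

¬Q = ¬T = F
¬P = ¬F = T
U ⊕ ¬P = F ⊕ T = T
¬Q ↓ (U ⊕ ¬P) = F ↓ T = F
¬S = ¬F = T
¬S → R = T → T = T
(¬Q ↓ (U ⊕ ¬P)) ∨ (¬S → R) = F ∨ T = T
Thus (C) is true.

True statements: 2 ((A), (C)).

2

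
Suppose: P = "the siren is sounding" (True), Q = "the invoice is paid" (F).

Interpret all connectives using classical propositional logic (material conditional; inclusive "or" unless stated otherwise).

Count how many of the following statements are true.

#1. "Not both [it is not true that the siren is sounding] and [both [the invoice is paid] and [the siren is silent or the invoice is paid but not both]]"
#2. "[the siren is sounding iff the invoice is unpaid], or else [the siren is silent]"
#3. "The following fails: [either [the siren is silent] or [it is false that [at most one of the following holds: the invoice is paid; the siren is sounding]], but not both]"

3

#1: Formalization: not P nand (Q and (not P xor Q))

not P = not True = False
not P = not True = False
not P xor Q = False xor False = False
Q and (not P xor Q) = False and False = False
not P nand (Q and (not P xor Q)) = False nand False = True
Hence #1 is true.

#2: This is (P iff not Q) or not P.

not Q = not False = True
P iff not Q = True iff True = True
not P = not True = False
(P iff not Q) or not P = True or False = True
Hence #2 is true.

#3: This is not (not P xor not (Q nand P)).

not P = not True = False
Q nand P = False nand True = True
not (Q nand P) = not True = False
not P xor not (Q nand P) = False xor False = False
not (not P xor not (Q nand P)) = not False = True
Thus #3 is true.

3 of the 3 statements are true (#1, #2, #3).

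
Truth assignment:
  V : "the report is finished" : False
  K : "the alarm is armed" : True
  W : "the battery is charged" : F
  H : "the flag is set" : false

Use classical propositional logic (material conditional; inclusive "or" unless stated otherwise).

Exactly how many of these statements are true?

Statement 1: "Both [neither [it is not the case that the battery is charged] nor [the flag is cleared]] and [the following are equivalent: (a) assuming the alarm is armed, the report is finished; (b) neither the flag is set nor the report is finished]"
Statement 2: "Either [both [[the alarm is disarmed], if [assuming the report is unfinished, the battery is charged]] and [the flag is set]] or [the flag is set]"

0

Statement 1: Parsed as (not W nor not H) and ((K -> V) iff (H nor V))

not W = not False = True
not H = not False = True
not W nor not H = True nor True = False
K -> V = True -> False = False
H nor V = False nor False = True
(K -> V) iff (H nor V) = False iff True = False
(not W nor not H) and ((K -> V) iff (H nor V)) = False and False = False
Hence Statement 1 is false.

Statement 2: In symbols: (((not V -> W) -> not K) and H) or H

not V = not False = True
not V -> W = True -> False = False
not K = not True = False
(not V -> W) -> not K = False -> False = True
((not V -> W) -> not K) and H = True and False = False
(((not V -> W) -> not K) and H) or H = False or False = False
Hence Statement 2 is false.

0 of the 2 statements are true (none).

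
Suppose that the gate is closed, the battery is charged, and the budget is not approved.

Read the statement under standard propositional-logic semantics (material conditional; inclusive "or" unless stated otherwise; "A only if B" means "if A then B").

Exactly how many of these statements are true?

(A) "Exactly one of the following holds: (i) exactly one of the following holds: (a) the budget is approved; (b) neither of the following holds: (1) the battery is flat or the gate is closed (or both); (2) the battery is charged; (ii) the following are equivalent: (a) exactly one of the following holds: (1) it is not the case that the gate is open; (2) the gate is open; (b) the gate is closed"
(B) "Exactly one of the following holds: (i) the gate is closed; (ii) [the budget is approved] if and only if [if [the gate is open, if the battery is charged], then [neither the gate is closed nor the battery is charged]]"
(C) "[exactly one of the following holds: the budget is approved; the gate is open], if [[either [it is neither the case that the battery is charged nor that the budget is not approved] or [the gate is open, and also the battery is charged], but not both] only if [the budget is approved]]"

Let K = "the budget is approved" (F), V = "the battery is charged" (T), G = "the gate is open" (F).

(A): Formalization: (K xor ((~V | ~G) nor V)) xor ((~G xor G) <-> ~G)

~V = ~T = F
~G = ~F = T
~V | ~G = F | T = T
(~V | ~G) nor V = T nor T = F
K xor ((~V | ~G) nor V) = F xor F = F
~G = ~F = T
~G xor G = T xor F = T
~G = ~F = T
(~G xor G) <-> ~G = T <-> T = T
(K xor ((~V | ~G) nor V)) xor ((~G xor G) <-> ~G) = F xor T = T
So (A) is true.

(B): This is ~G xor (K <-> ((V -> G) -> (~G nor V))).

~G = ~F = T
V -> G = T -> F = F
~G = ~F = T
~G nor V = T nor T = F
(V -> G) -> (~G nor V) = F -> F = T
K <-> ((V -> G) -> (~G nor V)) = F <-> T = F
~G xor (K <-> ((V -> G) -> (~G nor V))) = T xor F = T
So (B) is true.

(C): Formalization: (((V nor ~K) xor (G & V)) -> K) -> (K xor G)

~K = ~F = T
V nor ~K = T nor T = F
G & V = F & T = F
(V nor ~K) xor (G & V) = F xor F = F
((V nor ~K) xor (G & V)) -> K = F -> F = T
K xor G = F xor F = F
(((V nor ~K) xor (G & V)) -> K) -> (K xor G) = T -> F = F
So (C) is false.

Count: 2.

2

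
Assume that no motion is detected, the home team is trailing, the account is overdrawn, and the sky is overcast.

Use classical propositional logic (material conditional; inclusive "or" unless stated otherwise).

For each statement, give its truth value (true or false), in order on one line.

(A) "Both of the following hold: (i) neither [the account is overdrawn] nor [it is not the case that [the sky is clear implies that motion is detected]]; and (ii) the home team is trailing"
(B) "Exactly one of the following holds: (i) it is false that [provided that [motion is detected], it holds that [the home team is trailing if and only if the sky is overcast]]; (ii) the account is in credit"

(A) False; (B) False

Let R = "the account is overdrawn" (T), S = "the sky is overcast" (T), P = "motion is detected" (F), Q = "the home team is leading" (F).

(A): Formalization: (R nor ~(~S -> P)) & ~Q

~S = ~T = F
~S -> P = F -> F = T
~(~S -> P) = ~T = F
R nor ~(~S -> P) = T nor F = F
~Q = ~F = T
(R nor ~(~S -> P)) & ~Q = F & T = F
Hence (A) is false.

(B): Parsed as ~(P -> (~Q <-> S)) xor ~R

~Q = ~F = T
~Q <-> S = T <-> T = T
P -> (~Q <-> S) = F -> T = T
~(P -> (~Q <-> S)) = ~T = F
~R = ~T = F
~(P -> (~Q <-> S)) xor ~R = F xor F = F
Hence (B) is false.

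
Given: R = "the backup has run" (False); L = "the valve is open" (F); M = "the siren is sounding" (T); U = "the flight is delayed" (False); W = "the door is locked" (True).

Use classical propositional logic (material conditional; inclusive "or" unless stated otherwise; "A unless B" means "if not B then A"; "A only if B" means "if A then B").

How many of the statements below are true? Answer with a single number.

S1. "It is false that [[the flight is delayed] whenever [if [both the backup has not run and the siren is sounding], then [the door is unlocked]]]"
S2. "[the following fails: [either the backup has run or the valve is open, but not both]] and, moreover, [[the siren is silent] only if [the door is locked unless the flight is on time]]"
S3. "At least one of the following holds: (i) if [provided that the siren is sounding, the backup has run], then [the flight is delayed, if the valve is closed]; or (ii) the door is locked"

2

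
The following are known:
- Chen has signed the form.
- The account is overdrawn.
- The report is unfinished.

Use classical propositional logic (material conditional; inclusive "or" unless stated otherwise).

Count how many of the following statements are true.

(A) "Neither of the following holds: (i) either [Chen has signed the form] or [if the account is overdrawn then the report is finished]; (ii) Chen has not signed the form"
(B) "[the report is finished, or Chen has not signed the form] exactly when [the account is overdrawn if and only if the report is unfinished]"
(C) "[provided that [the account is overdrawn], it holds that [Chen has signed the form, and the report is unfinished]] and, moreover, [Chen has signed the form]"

1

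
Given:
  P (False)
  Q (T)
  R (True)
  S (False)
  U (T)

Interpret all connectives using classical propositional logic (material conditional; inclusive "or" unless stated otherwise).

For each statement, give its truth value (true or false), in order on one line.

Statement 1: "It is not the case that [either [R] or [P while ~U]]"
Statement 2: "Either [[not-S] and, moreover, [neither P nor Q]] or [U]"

Statement 1 F; Statement 2 T

Statement 1: Parsed as ~(R | (P & ~U))

~U = ~T = F
P & ~U = F & F = F
R | (P & ~U) = T | F = T
~(R | (P & ~U)) = ~T = F
Thus Statement 1 is false.

Statement 2: Formalization: (~S & (P nor Q)) | U

~S = ~F = T
P nor Q = F nor T = F
~S & (P nor Q) = T & F = F
(~S & (P nor Q)) | U = F | T = T
Thus Statement 2 is true.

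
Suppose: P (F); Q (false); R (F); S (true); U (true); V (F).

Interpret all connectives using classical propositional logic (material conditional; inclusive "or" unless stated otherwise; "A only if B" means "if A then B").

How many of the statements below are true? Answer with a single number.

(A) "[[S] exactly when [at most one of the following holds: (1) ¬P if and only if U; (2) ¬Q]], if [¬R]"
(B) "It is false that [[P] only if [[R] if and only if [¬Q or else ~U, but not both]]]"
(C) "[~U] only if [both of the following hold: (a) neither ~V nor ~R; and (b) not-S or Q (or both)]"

1

(A): Formalization: not R -> (S iff ((not P iff U) nand not Q))

not R = not False = True
not P = not False = True
not P iff U = True iff True = True
not Q = not False = True
(not P iff U) nand not Q = True nand True = False
S iff ((not P iff U) nand not Q) = True iff False = False
not R -> (S iff ((not P iff U) nand not Q)) = True -> False = False
So (A) is false.

(B): In symbols: not (P -> (R iff (not Q xor not U)))

not Q = not False = True
not U = not True = False
not Q xor not U = True xor False = True
R iff (not Q xor not U) = False iff True = False
P -> (R iff (not Q xor not U)) = False -> False = True
not (P -> (R iff (not Q xor not U))) = not True = False
Hence (B) is false.

(C): This is not U -> ((not V nor not R) and (not S or Q)).

not U = not True = False
not V = not False = True
not R = not False = True
not V nor not R = True nor True = False
not S = not True = False
not S or Q = False or False = False
(not V nor not R) and (not S or Q) = False and False = False
not U -> ((not V nor not R) and (not S or Q)) = False -> False = True
Thus (C) is true.

True statements: 1.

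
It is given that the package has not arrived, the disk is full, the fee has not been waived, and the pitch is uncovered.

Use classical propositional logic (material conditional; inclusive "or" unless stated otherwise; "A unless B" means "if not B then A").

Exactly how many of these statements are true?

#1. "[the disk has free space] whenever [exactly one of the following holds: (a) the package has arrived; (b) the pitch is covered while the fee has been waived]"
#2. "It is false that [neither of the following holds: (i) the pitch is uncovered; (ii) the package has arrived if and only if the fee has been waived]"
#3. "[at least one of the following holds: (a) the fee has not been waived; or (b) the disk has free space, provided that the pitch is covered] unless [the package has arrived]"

Let S = "the package has arrived" (False), W = "the pitch is covered" (False), R = "the fee has been waived" (False), D = "the disk is full" (True).

#1: This is (S xor (W and R)) -> not D.

W and R = False and False = False
S xor (W and R) = False xor False = False
not D = not True = False
(S xor (W and R)) -> not D = False -> False = True
So #1 is true.

#2: In symbols: not (not W nor (S iff R))

not W = not False = True
S iff R = False iff False = True
not W nor (S iff R) = True nor True = False
not (not W nor (S iff R)) = not False = True
Thus #2 is true.

#3: Parsed as (not R or (W -> not D)) or S

not R = not False = True
not D = not True = False
W -> not D = False -> False = True
not R or (W -> not D) = True or True = True
(not R or (W -> not D)) or S = True or False = True
Thus #3 is true.

3 of the 3 statements are true (#1, #2, #3).

3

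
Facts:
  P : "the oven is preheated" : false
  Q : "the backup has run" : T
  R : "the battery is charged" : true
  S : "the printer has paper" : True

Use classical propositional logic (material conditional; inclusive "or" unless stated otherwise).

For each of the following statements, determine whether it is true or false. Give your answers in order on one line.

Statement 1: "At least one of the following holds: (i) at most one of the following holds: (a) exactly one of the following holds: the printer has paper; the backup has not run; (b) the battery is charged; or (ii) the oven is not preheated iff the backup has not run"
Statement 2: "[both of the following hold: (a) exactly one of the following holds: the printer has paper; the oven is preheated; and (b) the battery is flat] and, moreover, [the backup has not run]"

Statement 1 False; Statement 2 False

Statement 1: In symbols: ((S xor not Q) nand R) or (not P iff not Q)

not Q = not True = False
S xor not Q = True xor False = True
(S xor not Q) nand R = True nand True = False
not P = not False = True
not Q = not True = False
not P iff not Q = True iff False = False
((S xor not Q) nand R) or (not P iff not Q) = False or False = False
Thus Statement 1 is false.

Statement 2: Parsed as ((S xor P) and not R) and not Q

S xor P = True xor False = True
not R = not True = False
(S xor P) and not R = True and False = False
not Q = not True = False
((S xor P) and not R) and not Q = False and False = False
Thus Statement 2 is false.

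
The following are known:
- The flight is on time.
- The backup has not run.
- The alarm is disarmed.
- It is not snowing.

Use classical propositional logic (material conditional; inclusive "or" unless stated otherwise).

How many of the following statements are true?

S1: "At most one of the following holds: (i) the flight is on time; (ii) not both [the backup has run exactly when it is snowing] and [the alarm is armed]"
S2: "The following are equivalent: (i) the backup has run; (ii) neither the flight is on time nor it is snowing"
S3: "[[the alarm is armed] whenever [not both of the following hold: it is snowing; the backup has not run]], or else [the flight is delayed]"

1

Let R = "the flight is delayed" (F), W = "the backup has run" (F), S = "it is snowing" (F), Q = "the alarm is armed" (F).

S1: Parsed as ¬R ↑ ((W ↔ S) ↑ Q)

¬R = ¬F = T
W ↔ S = F ↔ F = T
(W ↔ S) ↑ Q = T ↑ F = T
¬R ↑ ((W ↔ S) ↑ Q) = T ↑ T = F
So S1 is false.

S2: Formalization: W ↔ (¬R ↓ S)

¬R = ¬F = T
¬R ↓ S = T ↓ F = F
W ↔ (¬R ↓ S) = F ↔ F = T
Hence S2 is true.

S3: This is ((S ↑ ¬W) → Q) ∨ R.

¬W = ¬F = T
S ↑ ¬W = F ↑ T = T
(S ↑ ¬W) → Q = T → F = F
((S ↑ ¬W) → Q) ∨ R = F ∨ F = F
So S3 is false.

Count: 1.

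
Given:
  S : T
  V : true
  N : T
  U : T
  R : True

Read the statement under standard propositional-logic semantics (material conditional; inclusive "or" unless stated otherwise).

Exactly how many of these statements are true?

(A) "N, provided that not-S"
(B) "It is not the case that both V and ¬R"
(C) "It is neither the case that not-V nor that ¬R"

3

(A): Formalization: ~S -> N

~S = ~T = F
~S -> N = F -> T = T
So (A) is true.

(B): Formalization: V nand ~R

~R = ~T = F
V nand ~R = T nand F = T
So (B) is true.

(C): In symbols: ~V nor ~R

~V = ~T = F
~R = ~T = F
~V nor ~R = F nor F = T
Hence (C) is true.

3 of the 3 statements are true.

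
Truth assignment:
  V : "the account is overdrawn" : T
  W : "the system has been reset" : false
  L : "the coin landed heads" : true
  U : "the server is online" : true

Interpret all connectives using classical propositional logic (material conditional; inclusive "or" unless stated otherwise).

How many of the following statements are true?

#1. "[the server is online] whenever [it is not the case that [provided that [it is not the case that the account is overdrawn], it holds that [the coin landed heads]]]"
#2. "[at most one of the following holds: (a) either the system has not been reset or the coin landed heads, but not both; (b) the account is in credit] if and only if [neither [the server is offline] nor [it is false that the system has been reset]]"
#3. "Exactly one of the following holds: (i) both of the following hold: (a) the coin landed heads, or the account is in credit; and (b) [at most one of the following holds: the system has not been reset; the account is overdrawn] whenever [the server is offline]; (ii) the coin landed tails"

#1: This is ~(~V -> L) -> U.

~V = ~T = F
~V -> L = F -> T = T
~(~V -> L) = ~T = F
~(~V -> L) -> U = F -> T = T
Thus #1 is true.

#2: In symbols: ((~W xor L) nand ~V) <-> (~U nor ~W)

~W = ~F = T
~W xor L = T xor T = F
~V = ~T = F
(~W xor L) nand ~V = F nand F = T
~U = ~T = F
~W = ~F = T
~U nor ~W = F nor T = F
((~W xor L) nand ~V) <-> (~U nor ~W) = T <-> F = F
Hence #2 is false.

#3: This is ((L | ~V) & (~U -> (~W nand V))) xor ~L.

~V = ~T = F
L | ~V = T | F = T
~U = ~T = F
~W = ~F = T
~W nand V = T nand T = F
~U -> (~W nand V) = F -> F = T
(L | ~V) & (~U -> (~W nand V)) = T & T = T
~L = ~T = F
((L | ~V) & (~U -> (~W nand V))) xor ~L = T xor F = T
Thus #3 is true.

True statements: 2.

2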